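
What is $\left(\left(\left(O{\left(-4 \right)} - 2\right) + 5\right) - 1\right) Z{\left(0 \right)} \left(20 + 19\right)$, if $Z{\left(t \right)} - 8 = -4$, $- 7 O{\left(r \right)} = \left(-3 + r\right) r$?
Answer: $-312$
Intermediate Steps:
$O{\left(r \right)} = - \frac{r \left(-3 + r\right)}{7}$ ($O{\left(r \right)} = - \frac{\left(-3 + r\right) r}{7} = - \frac{r \left(-3 + r\right)}{7}$)
$Z{\left(t \right)} = 4$ ($Z{\left(t \right)} = 8 - 4 = 4$)
$\left(\left(\left(O{\left(-4 \right)} - 2\right) + 5\right) - 1\right) Z{\left(0 \right)} \left(20 + 19\right) = \left(\left(\left(\frac{1}{7} \left(-4\right) \left(3 - -4\right) - 2\right) + 5\right) - 1\right) 4 \left(20 + 19\right) = \left(\left(\left(\frac{1}{7} \left(-4\right) \left(3 + 4\right) - 2\right) + 5\right) - 1\right) 4 \cdot 39 = \left(\left(\left(\frac{1}{7} \left(-4\right) 7 - 2\right) + 5\right) - 1\right) 4 \cdot 39 = \left(\left(\left(-4 - 2\right) + 5\right) - 1\right) 4 \cdot 39 = \left(\left(-6 + 5\right) - 1\right) 4 \cdot 39 = \left(-1 - 1\right) 4 \cdot 39 = \left(-2\right) 4 \cdot 39 = \left(-8\right) 39 = -312$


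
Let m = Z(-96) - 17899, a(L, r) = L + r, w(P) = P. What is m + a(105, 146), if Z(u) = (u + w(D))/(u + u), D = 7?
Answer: -3388327/192 ≈ -17648.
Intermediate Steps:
Z(u) = (7 + u)/(2*u) (Z(u) = (u + 7)/(u + u) = (7 + u)/((2*u)) = (7 + u)*(1/(2*u)) = (7 + u)/(2*u))
m = -3436519/192 (m = (½)*(7 - 96)/(-96) - 17899 = (½)*(-1/96)*(-89) - 17899 = 89/192 - 17899 = -3436519/192 ≈ -17899.)
m + a(105, 146) = -3436519/192 + (105 + 146) = -3436519/192 + 251 = -3388327/192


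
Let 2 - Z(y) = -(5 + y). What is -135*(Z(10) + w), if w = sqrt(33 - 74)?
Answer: -2295 - 135*I*sqrt(41) ≈ -2295.0 - 864.42*I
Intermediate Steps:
Z(y) = 7 + y (Z(y) = 2 - (-1)*(5 + y) = 2 - (-5 - y) = 2 + (5 + y) = 7 + y)
w = I*sqrt(41) (w = sqrt(-41) = I*sqrt(41) ≈ 6.4031*I)
-135*(Z(10) + w) = -135*((7 + 10) + I*sqrt(41)) = -135*(17 + I*sqrt(41)) = -2295 - 135*I*sqrt(41)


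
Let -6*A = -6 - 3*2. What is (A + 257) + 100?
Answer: 359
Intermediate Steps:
A = 2 (A = -(-6 - 3*2)/6 = -(-6 - 6)/6 = -⅙*(-12) = 2)
(A + 257) + 100 = (2 + 257) + 100 = 259 + 100 = 359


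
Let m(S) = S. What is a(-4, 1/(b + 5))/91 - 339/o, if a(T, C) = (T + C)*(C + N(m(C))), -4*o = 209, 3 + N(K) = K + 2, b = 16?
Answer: 54747229/8387379 ≈ 6.5273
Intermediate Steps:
N(K) = -1 + K (N(K) = -3 + (K + 2) = -3 + (2 + K) = -1 + K)
o = -209/4 (o = -1/4*209 = -209/4 ≈ -52.250)
a(T, C) = (-1 + 2*C)*(C + T) (a(T, C) = (T + C)*(C + (-1 + C)) = (C + T)*(-1 + 2*C) = (-1 + 2*C)*(C + T))
a(-4, 1/(b + 5))/91 - 339/o = (-1/(16 + 5) - 1*(-4) + 2*(1/(16 + 5))**2 + 2*(-4)/(16 + 5))/91 - 339/(-209/4) = (-1/21 + 4 + 2*(1/21)**2 + 2*(-4)/21)*(1/91) - 339*(-4/209) = (-1*1/21 + 4 + 2*(1/21)**2 + 2*(1/21)*(-4))*(1/91) + 1356/209 = (-1/21 + 4 + 2*(1/441) - 8/21)*(1/91) + 1356/209 = (-1/21 + 4 + 2/441 - 8/21)*(1/91) + 1356/209 = (1577/441)*(1/91) + 1356/209 = 1577/40131 + 1356/209 = 54747229/8387379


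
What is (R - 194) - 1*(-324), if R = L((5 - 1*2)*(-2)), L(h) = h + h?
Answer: 118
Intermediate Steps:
L(h) = 2*h
R = -12 (R = 2*((5 - 1*2)*(-2)) = 2*((5 - 2)*(-2)) = 2*(3*(-2)) = 2*(-6) = -12)
(R - 194) - 1*(-324) = (-12 - 194) - 1*(-324) = -206 + 324 = 118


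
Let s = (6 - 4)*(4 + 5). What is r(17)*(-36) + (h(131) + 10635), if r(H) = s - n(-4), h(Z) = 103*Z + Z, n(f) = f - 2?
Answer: 23395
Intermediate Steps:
n(f) = -2 + f
h(Z) = 104*Z
s = 18 (s = 2*9 = 18)
r(H) = 24 (r(H) = 18 - (-2 - 4) = 18 - 1*(-6) = 18 + 6 = 24)
r(17)*(-36) + (h(131) + 10635) = 24*(-36) + (104*131 + 10635) = -864 + (13624 + 10635) = -864 + 24259 = 23395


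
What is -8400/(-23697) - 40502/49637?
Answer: -25848814/56011809 ≈ -0.46149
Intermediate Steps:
-8400/(-23697) - 40502/49637 = -8400*(-1/23697) - 40502*1/49637 = 2800/7899 - 5786/7091 = -25848814/56011809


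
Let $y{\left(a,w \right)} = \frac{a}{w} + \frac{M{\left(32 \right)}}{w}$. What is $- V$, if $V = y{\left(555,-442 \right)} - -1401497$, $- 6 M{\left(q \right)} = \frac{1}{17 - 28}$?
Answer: $- \frac{40884433853}{29172} \approx -1.4015 \cdot 10^{6}$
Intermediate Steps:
$M{\left(q \right)} = \frac{1}{66}$ ($M{\left(q \right)} = - \frac{1}{6 \left(17 - 28\right)} = - \frac{1}{6 \left(-11\right)} = \left(- \frac{1}{6}\right) \left(- \frac{1}{11}\right) = \frac{1}{66}$)
$y{\left(a,w \right)} = \frac{1}{66 w} + \frac{a}{w}$ ($y{\left(a,w \right)} = \frac{a}{w} + \frac{1}{66 w} = \frac{1}{66 w} + \frac{a}{w}$)
$V = \frac{40884433853}{29172}$ ($V = \frac{\frac{1}{66} + 555}{-442} - -1401497 = \left(- \frac{1}{442}\right) \frac{36631}{66} + 1401497 = - \frac{36631}{29172} + 1401497 = \frac{40884433853}{29172} \approx 1.4015 \cdot 10^{6}$)
$- V = \left(-1\right) \frac{40884433853}{29172} = - \frac{40884433853}{29172}$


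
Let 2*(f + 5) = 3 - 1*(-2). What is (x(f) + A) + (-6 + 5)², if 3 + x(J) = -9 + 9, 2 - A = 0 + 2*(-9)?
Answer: 18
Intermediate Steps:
f = -5/2 (f = -5 + (3 - 1*(-2))/2 = -5 + (3 + 2)/2 = -5 + (½)*5 = -5 + 5/2 = -5/2 ≈ -2.5000)
A = 20 (A = 2 - (0 + 2*(-9)) = 2 - (0 - 18) = 2 - 1*(-18) = 2 + 18 = 20)
x(J) = -3 (x(J) = -3 + (-9 + 9) = -3 + 0 = -3)
(x(f) + A) + (-6 + 5)² = (-3 + 20) + (-6 + 5)² = 17 + (-1)² = 17 + 1 = 18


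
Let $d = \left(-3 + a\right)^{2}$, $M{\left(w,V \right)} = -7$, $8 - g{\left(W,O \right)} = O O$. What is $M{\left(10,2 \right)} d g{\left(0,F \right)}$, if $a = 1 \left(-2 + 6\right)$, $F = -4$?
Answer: $56$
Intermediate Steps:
$a = 4$ ($a = 1 \cdot 4 = 4$)
$g{\left(W,O \right)} = 8 - O^{2}$ ($g{\left(W,O \right)} = 8 - O O = 8 - O^{2}$)
$d = 1$ ($d = \left(-3 + 4\right)^{2} = 1^{2} = 1$)
$M{\left(10,2 \right)} d g{\left(0,F \right)} = \left(-7\right) 1 \left(8 - \left(-4\right)^{2}\right) = - 7 \left(8 - 16\right) = \left(-7\right) \left(-8\right) = 56$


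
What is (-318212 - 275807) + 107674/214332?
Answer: -63658586317/107166 ≈ -5.9402e+5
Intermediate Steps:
(-318212 - 275807) + 107674/214332 = -594019 + 107674*(1/214332) = -594019 + 53837/107166 = -63658586317/107166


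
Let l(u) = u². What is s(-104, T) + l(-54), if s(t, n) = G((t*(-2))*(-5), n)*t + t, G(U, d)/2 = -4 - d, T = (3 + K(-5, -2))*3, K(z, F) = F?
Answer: 4268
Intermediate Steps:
T = 3 (T = (3 - 2)*3 = 1*3 = 3)
G(U, d) = -8 - 2*d (G(U, d) = 2*(-4 - d) = -8 - 2*d)
s(t, n) = t + t*(-8 - 2*n) (s(t, n) = (-8 - 2*n)*t + t = t*(-8 - 2*n) + t = t + t*(-8 - 2*n))
s(-104, T) + l(-54) = -1*(-104)*(7 + 2*3) + (-54)² = -1*(-104)*(7 + 6) + 2916 = -1*(-104)*13 + 2916 = 1352 + 2916 = 4268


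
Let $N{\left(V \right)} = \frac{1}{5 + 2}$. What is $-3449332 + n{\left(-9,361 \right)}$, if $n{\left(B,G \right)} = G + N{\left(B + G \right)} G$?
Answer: $- \frac{24142436}{7} \approx -3.4489 \cdot 10^{6}$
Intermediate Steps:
$N{\left(V \right)} = \frac{1}{7}$
$n{\left(B,G \right)} = \frac{8 G}{7}$ ($n{\left(B,G \right)} = G + \frac{G}{7} = \frac{8 G}{7}$)
$-3449332 + n{\left(-9,361 \right)} = -3449332 + \frac{8}{7} \cdot 361 = -3449332 + \frac{2888}{7} = - \frac{24142436}{7}$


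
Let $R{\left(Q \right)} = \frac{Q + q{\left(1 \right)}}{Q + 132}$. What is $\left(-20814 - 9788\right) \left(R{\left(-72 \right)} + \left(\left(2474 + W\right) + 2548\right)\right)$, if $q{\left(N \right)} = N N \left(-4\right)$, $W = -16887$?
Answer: $\frac{5446972388}{15} \approx 3.6313 \cdot 10^{8}$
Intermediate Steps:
$q{\left(N \right)} = - 4 N^{2}$ ($q{\left(N \right)} = N^{2} \left(-4\right) = - 4 N^{2}$)
$R{\left(Q \right)} = \frac{-4 + Q}{132 + Q}$ ($R{\left(Q \right)} = \frac{Q - 4 \cdot 1^{2}}{Q + 132} = \frac{Q - 4}{132 + Q} = \frac{-4 + Q}{132 + Q}$)
$\left(-20814 - 9788\right) \left(R{\left(-72 \right)} + \left(\left(2474 + W\right) + 2548\right)\right) = \left(-20814 - 9788\right) \left(\frac{-4 - 72}{132 - 72} + \left(\left(2474 - 16887\right) + 2548\right)\right) = - 30602 \left(\frac{1}{60} \left(-76\right) + \left(-14413 + 2548\right)\right) = - 30602 \left(\frac{1}{60} \left(-76\right) - 11865\right) = - 30602 \left(- \frac{19}{15} - 11865\right) = \left(-30602\right) \left(- \frac{177994}{15}\right) = \frac{5446972388}{15}$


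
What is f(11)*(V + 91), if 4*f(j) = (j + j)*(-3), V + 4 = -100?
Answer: 429/2 ≈ 214.50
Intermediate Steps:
V = -104 (V = -4 - 100 = -104)
f(j) = -3*j/2 (f(j) = ((j + j)*(-3))/4 = ((2*j)*(-3))/4 = (-6*j)/4 = -3*j/2)
f(11)*(V + 91) = (-3/2*11)*(-104 + 91) = -33/2*(-13) = 429/2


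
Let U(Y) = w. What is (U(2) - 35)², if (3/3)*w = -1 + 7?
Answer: 841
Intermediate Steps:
w = 6 (w = -1 + 7 = 6)
U(Y) = 6
(U(2) - 35)² = (6 - 35)² = (-29)² = 841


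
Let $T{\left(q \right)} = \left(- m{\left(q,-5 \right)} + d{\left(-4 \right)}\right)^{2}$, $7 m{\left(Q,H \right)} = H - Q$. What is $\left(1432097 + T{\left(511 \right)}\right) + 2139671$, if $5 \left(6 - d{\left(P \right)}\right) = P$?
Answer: $\frac{4383356924}{1225} \approx 3.5783 \cdot 10^{6}$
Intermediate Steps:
$m{\left(Q,H \right)} = - \frac{Q}{7} + \frac{H}{7}$ ($m{\left(Q,H \right)} = \frac{H - Q}{7} = - \frac{Q}{7} + \frac{H}{7}$)
$d{\left(P \right)} = 6 - \frac{P}{5}$
$T{\left(q \right)} = \left(\frac{263}{35} + \frac{q}{7}\right)^{2}$ ($T{\left(q \right)} = \left(- (- \frac{q}{7} + \frac{1}{7} \left(-5\right)) + \left(6 - - \frac{4}{5}\right)\right)^{2} = \left(- (- \frac{q}{7} - \frac{5}{7}) + \left(6 + \frac{4}{5}\right)\right)^{2} = \left(- (- \frac{5}{7} - \frac{q}{7}) + \frac{34}{5}\right)^{2} = \left(\left(\frac{5}{7} + \frac{q}{7}\right) + \frac{34}{5}\right)^{2} = \left(\frac{263}{35} + \frac{q}{7}\right)^{2}$)
$\left(1432097 + T{\left(511 \right)}\right) + 2139671 = \left(1432097 + \frac{\left(263 + 5 \cdot 511\right)^{2}}{1225}\right) + 2139671 = \left(1432097 + \frac{\left(263 + 2555\right)^{2}}{1225}\right) + 2139671 = \left(1432097 + \frac{2818^{2}}{1225}\right) + 2139671 = \left(1432097 + \frac{1}{1225} \cdot 7941124\right) + 2139671 = \left(1432097 + \frac{7941124}{1225}\right) + 2139671 = \frac{1762259949}{1225} + 2139671 = \frac{4383356924}{1225}$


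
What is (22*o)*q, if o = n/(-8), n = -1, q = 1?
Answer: 11/4 ≈ 2.7500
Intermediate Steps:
o = 1/8 (o = -1/(-8) = -1*(-1/8) = 1/8 ≈ 0.12500)
(22*o)*q = (22*(1/8))*1 = (11/4)*1 = 11/4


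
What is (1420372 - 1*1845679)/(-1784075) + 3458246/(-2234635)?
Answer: -1043872864901/797351287525 ≈ -1.3092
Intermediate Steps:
(1420372 - 1*1845679)/(-1784075) + 3458246/(-2234635) = (1420372 - 1845679)*(-1/1784075) + 3458246*(-1/2234635) = -425307*(-1/1784075) - 3458246/2234635 = 425307/1784075 - 3458246/2234635 = -1043872864901/797351287525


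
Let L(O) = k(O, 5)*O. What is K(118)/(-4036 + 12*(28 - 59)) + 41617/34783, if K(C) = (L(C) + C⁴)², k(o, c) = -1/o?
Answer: -1307443982977436141639/153323464 ≈ -8.5274e+12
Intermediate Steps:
L(O) = -1 (L(O) = (-1/O)*O = -1)
K(C) = (-1 + C⁴)²
K(118)/(-4036 + 12*(28 - 59)) + 41617/34783 = (-1 + 118⁴)²/(-4036 + 12*(28 - 59)) + 41617/34783 = (-1 + 193877776)²/(-4036 + 12*(-31)) + 41617*(1/34783) = 193877775²/(-4036 - 372) + 41617/34783 = 37588591638950625/(-4408) + 41617/34783 = 37588591638950625*(-1/4408) + 41617/34783 = -37588591638950625/4408 + 41617/34783 = -1307443982977436141639/153323464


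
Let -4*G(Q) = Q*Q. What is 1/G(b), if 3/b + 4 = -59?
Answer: -1764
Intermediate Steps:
b = -1/21 (b = 3/(-4 - 59) = 3/(-63) = 3*(-1/63) = -1/21 ≈ -0.047619)
G(Q) = -Q**2/4 (G(Q) = -Q*Q/4 = -Q**2/4)
1/G(b) = 1/(-(-1/21)**2/4) = 1/(-1/4*1/441) = 1/(-1/1764) = -1764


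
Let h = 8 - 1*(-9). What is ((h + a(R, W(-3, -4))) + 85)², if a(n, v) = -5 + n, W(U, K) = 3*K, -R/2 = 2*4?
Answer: 6561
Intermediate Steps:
R = -16 (R = -4*4 = -2*8 = -16)
h = 17 (h = 8 + 9 = 17)
((h + a(R, W(-3, -4))) + 85)² = ((17 + (-5 - 16)) + 85)² = ((17 - 21) + 85)² = (-4 + 85)² = 81² = 6561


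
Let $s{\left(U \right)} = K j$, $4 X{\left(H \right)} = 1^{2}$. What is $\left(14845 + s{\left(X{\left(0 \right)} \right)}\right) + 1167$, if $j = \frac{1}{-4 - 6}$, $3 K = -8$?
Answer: $\frac{240184}{15} \approx 16012.0$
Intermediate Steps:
$X{\left(H \right)} = \frac{1}{4}$ ($X{\left(H \right)} = \frac{1^{2}}{4} = \frac{1}{4} \cdot 1 = \frac{1}{4}$)
$K = - \frac{8}{3}$ ($K = \frac{1}{3} \left(-8\right) = - \frac{8}{3} \approx -2.6667$)
$j = - \frac{1}{10}$ ($j = \frac{1}{-10} = - \frac{1}{10} \approx -0.1$)
$s{\left(U \right)} = \frac{4}{15}$ ($s{\left(U \right)} = \left(- \frac{8}{3}\right) \left(- \frac{1}{10}\right) = \frac{4}{15}$)
$\left(14845 + s{\left(X{\left(0 \right)} \right)}\right) + 1167 = \left(14845 + \frac{4}{15}\right) + 1167 = \frac{222679}{15} + 1167 = \frac{240184}{15}$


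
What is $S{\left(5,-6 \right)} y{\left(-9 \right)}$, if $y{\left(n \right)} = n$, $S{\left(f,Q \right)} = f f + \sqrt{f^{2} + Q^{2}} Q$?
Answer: $-225 + 54 \sqrt{61} \approx 196.75$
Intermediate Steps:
$S{\left(f,Q \right)} = f^{2} + Q \sqrt{Q^{2} + f^{2}}$ ($S{\left(f,Q \right)} = f^{2} + \sqrt{Q^{2} + f^{2}} Q = f^{2} + Q \sqrt{Q^{2} + f^{2}}$)
$S{\left(5,-6 \right)} y{\left(-9 \right)} = \left(5^{2} - 6 \sqrt{\left(-6\right)^{2} + 5^{2}}\right) \left(-9\right) = \left(25 - 6 \sqrt{36 + 25}\right) \left(-9\right) = \left(25 - 6 \sqrt{61}\right) \left(-9\right) = -225 + 54 \sqrt{61}$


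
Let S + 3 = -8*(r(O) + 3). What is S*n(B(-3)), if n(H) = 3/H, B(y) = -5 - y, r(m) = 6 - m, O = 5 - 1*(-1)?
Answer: 81/2 ≈ 40.500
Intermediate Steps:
O = 6 (O = 5 + 1 = 6)
S = -27 (S = -3 - 8*((6 - 1*6) + 3) = -3 - 8*((6 - 6) + 3) = -3 - 8*(0 + 3) = -3 - 8*3 = -3 - 24 = -27)
S*n(B(-3)) = -81/(-5 - 1*(-3)) = -81/(-5 + 3) = -81/(-2) = -81*(-1)/2 = -27*(-3/2) = 81/2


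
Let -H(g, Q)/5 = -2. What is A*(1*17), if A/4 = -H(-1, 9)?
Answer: -680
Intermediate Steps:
H(g, Q) = 10 (H(g, Q) = -5*(-2) = 10)
A = -40 (A = 4*(-1*10) = 4*(-10) = -40)
A*(1*17) = -40*17 = -680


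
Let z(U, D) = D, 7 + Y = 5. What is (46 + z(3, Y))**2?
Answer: 1936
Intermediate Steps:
Y = -2 (Y = -7 + 5 = -2)
(46 + z(3, Y))**2 = (46 - 2)**2 = 44**2 = 1936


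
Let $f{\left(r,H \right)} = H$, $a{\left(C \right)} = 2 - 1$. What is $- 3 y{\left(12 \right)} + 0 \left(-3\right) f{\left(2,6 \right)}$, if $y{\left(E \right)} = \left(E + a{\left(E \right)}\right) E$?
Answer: $-468$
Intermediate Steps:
$a{\left(C \right)} = 1$ ($a{\left(C \right)} = 2 - 1 = 1$)
$y{\left(E \right)} = E \left(1 + E\right)$ ($y{\left(E \right)} = \left(E + 1\right) E = \left(1 + E\right) E = E \left(1 + E\right)$)
$- 3 y{\left(12 \right)} + 0 \left(-3\right) f{\left(2,6 \right)} = - 3 \cdot 12 \left(1 + 12\right) + 0 \left(-3\right) 6 = - 3 \cdot 12 \cdot 13 + 0 \cdot 6 = \left(-3\right) 156 + 0 = -468 + 0 = -468$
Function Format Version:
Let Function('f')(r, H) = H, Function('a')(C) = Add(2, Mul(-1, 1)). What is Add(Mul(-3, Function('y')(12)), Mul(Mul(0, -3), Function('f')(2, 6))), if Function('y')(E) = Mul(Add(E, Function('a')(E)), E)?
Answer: -468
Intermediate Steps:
Function('a')(C) = 1 (Function('a')(C) = Add(2, -1) = 1)
Function('y')(E) = Mul(E, Add(1, E)) (Function('y')(E) = Mul(Add(E, 1), E) = Mul(Add(1, E), E) = Mul(E, Add(1, E)))
Add(Mul(-3, Function('y')(12)), Mul(Mul(0, -3), Function('f')(2, 6))) = Add(Mul(-3, Mul(12, Add(1, 12))), Mul(Mul(0, -3), 6)) = Add(Mul(-3, Mul(12, 13)), Mul(0, 6)) = Add(Mul(-3, 156), 0) = Add(-468, 0) = -468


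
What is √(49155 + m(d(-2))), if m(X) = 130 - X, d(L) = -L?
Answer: √49283 ≈ 222.00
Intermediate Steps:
√(49155 + m(d(-2))) = √(49155 + (130 - (-1)*(-2))) = √(49155 + (130 - 1*2)) = √(49155 + (130 - 2)) = √(49155 + 128) = √49283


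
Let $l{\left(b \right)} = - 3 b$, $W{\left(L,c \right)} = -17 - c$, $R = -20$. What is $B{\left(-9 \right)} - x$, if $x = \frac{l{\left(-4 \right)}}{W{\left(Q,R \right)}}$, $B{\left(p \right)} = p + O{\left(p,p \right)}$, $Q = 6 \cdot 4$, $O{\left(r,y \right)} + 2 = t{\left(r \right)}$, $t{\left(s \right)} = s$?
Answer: $-24$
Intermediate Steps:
$O{\left(r,y \right)} = -2 + r$
$Q = 24$
$B{\left(p \right)} = -2 + 2 p$ ($B{\left(p \right)} = p + \left(-2 + p\right) = -2 + 2 p$)
$x = 4$ ($x = \frac{\left(-3\right) \left(-4\right)}{-17 - -20} = \frac{12}{-17 + 20} = \frac{12}{3} = 12 \cdot \frac{1}{3} = 4$)
$B{\left(-9 \right)} - x = \left(-2 + 2 \left(-9\right)\right) - 4 = \left(-2 - 18\right) - 4 = -20 - 4 = -24$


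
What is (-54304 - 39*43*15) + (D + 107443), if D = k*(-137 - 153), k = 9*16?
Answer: -13776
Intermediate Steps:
k = 144
D = -41760 (D = 144*(-137 - 153) = 144*(-290) = -41760)
(-54304 - 39*43*15) + (D + 107443) = (-54304 - 39*43*15) + (-41760 + 107443) = (-54304 - 1677*15) + 65683 = (-54304 - 25155) + 65683 = -79459 + 65683 = -13776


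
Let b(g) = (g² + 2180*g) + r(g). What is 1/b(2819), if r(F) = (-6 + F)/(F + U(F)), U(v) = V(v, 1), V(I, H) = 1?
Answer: 2820/39739953233 ≈ 7.0961e-8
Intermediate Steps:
U(v) = 1
r(F) = (-6 + F)/(1 + F) (r(F) = (-6 + F)/(F + 1) = (-6 + F)/(1 + F))
b(g) = g² + 2180*g + (-6 + g)/(1 + g) (b(g) = (g² + 2180*g) + (-6 + g)/(1 + g) = g² + 2180*g + (-6 + g)/(1 + g))
1/b(2819) = 1/((-6 + 2819 + 2819*(1 + 2819)*(2180 + 2819))/(1 + 2819)) = 1/((-6 + 2819 + 2819*2820*4999)/2820) = 1/((-6 + 2819 + 39739950420)/2820) = 1/((1/2820)*39739953233) = 1/(39739953233/2820) = 2820/39739953233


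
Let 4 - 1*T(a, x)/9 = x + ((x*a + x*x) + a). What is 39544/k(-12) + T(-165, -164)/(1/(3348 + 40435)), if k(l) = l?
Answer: -63389956729/3 ≈ -2.1130e+10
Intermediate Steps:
T(a, x) = 36 - 9*a - 9*x - 9*x² - 9*a*x (T(a, x) = 36 - 9*(x + ((x*a + x*x) + a)) = 36 - 9*(x + ((a*x + x²) + a)) = 36 - 9*(x + ((x² + a*x) + a)) = 36 - 9*(x + (a + x² + a*x)) = 36 - 9*(a + x + x² + a*x) = 36 + (-9*a - 9*x - 9*x² - 9*a*x) = 36 - 9*a - 9*x - 9*x² - 9*a*x)
39544/k(-12) + T(-165, -164)/(1/(3348 + 40435)) = 39544/(-12) + (36 - 9*(-165) - 9*(-164) - 9*(-164)² - 9*(-165)*(-164))/(1/(3348 + 40435)) = 39544*(-1/12) + (36 + 1485 + 1476 - 9*26896 - 243540)/(1/43783) = -9886/3 + (36 + 1485 + 1476 - 242064 - 243540)/(1/43783) = -9886/3 - 482607*43783 = -9886/3 - 21129982281 = -63389956729/3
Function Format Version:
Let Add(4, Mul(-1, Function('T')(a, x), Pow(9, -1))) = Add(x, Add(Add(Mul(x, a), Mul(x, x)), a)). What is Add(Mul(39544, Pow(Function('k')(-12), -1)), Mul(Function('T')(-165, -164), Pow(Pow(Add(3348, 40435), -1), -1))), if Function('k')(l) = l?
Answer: Rational(-63389956729, 3) ≈ -2.1130e+10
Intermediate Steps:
Function('T')(a, x) = Add(36, Mul(-9, a), Mul(-9, x), Mul(-9, Pow(x, 2)), Mul(-9, a, x)) (Function('T')(a, x) = Add(36, Mul(-9, Add(x, Add(Add(Mul(x, a), Mul(x, x)), a)))) = Add(36, Mul(-9, Add(x, Add(Add(Mul(a, x), Pow(x, 2)), a)))) = Add(36, Mul(-9, Add(x, Add(Add(Pow(x, 2), Mul(a, x)), a)))) = Add(36, Mul(-9, Add(x, Add(a, Pow(x, 2), Mul(a, x))))) = Add(36, Mul(-9, Add(a, x, Pow(x, 2), Mul(a, x)))) = Add(36, Add(Mul(-9, a), Mul(-9, x), Mul(-9, Pow(x, 2)), Mul(-9, a, x))) = Add(36, Mul(-9, a), Mul(-9, x), Mul(-9, Pow(x, 2)), Mul(-9, a, x)))
Add(Mul(39544, Pow(Function('k')(-12), -1)), Mul(Function('T')(-165, -164), Pow(Pow(Add(3348, 40435), -1), -1))) = Add(Mul(39544, Pow(-12, -1)), Mul(Add(36, Mul(-9, -165), Mul(-9, -164), Mul(-9, Pow(-164, 2)), Mul(-9, -165, -164)), Pow(Pow(Add(3348, 40435), -1), -1))) = Add(Mul(39544, Rational(-1, 12)), Mul(Add(36, 1485, 1476, Mul(-9, 26896), -243540), Pow(Pow(43783, -1), -1))) = Add(Rational(-9886, 3), Mul(Add(36, 1485, 1476, -242064, -243540), Pow(Rational(1, 43783), -1))) = Add(Rational(-9886, 3), Mul(-482607, 43783)) = Add(Rational(-9886, 3), -21129982281) = Rational(-63389956729, 3)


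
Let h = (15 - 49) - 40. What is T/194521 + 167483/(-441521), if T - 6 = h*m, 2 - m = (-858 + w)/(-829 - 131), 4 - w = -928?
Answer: -7834602032249/20612425545840 ≈ -0.38009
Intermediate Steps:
w = 932 (w = 4 - 1*(-928) = 4 + 928 = 932)
h = -74 (h = -34 - 40 = -74)
m = 997/480 (m = 2 - (-858 + 932)/(-829 - 131) = 2 - 74/(-960) = 2 - 74*(-1)/960 = 2 - 1*(-37/480) = 2 + 37/480 = 997/480 ≈ 2.0771)
T = -35449/240 (T = 6 - 74*997/480 = 6 - 36889/240 = -35449/240 ≈ -147.70)
T/194521 + 167483/(-441521) = -35449/240/194521 + 167483/(-441521) = -35449/240*1/194521 + 167483*(-1/441521) = -35449/46685040 - 167483/441521 = -7834602032249/20612425545840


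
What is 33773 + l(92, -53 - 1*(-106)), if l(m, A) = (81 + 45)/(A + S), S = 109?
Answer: 303964/9 ≈ 33774.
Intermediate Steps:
l(m, A) = 126/(109 + A) (l(m, A) = (81 + 45)/(A + 109) = 126/(109 + A))
33773 + l(92, -53 - 1*(-106)) = 33773 + 126/(109 + (-53 - 1*(-106))) = 33773 + 126/(109 + (-53 + 106)) = 33773 + 126/(109 + 53) = 33773 + 126/162 = 33773 + 126*(1/162) = 33773 + 7/9 = 303964/9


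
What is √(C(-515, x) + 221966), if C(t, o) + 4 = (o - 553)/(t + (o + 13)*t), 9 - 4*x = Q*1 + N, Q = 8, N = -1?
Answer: √1980383135705/2987 ≈ 471.13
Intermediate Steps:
x = ½ (x = 9/4 - (8*1 - 1)/4 = 9/4 - (8 - 1)/4 = 9/4 - ¼*7 = 9/4 - 7/4 = ½ ≈ 0.50000)
C(t, o) = -4 + (-553 + o)/(t + t*(13 + o)) (C(t, o) = -4 + (o - 553)/(t + (o + 13)*t) = -4 + (-553 + o)/(t + (13 + o)*t) = -4 + (-553 + o)/(t + t*(13 + o)))
√(C(-515, x) + 221966) = √((-553 + ½ - 56*(-515) - 4*½*(-515))/((-515)*(14 + ½)) + 221966) = √(-(-553 + ½ + 28840 + 1030)/(515*29/2) + 221966) = √(-1/515*2/29*58635/2 + 221966) = √(-11727/2987 + 221966) = √(663000715/2987) = √1980383135705/2987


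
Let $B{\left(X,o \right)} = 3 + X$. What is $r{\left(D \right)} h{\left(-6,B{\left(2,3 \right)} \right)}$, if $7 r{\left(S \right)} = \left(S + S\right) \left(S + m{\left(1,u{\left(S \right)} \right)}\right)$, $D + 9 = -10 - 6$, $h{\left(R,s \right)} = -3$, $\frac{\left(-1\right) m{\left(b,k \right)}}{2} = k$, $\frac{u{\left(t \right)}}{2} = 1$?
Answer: $- \frac{4350}{7} \approx -621.43$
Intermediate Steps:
$u{\left(t \right)} = 2$ ($u{\left(t \right)} = 2 \cdot 1 = 2$)
$m{\left(b,k \right)} = - 2 k$
$D = -25$ ($D = -9 - 16 = -25$)
$r{\left(S \right)} = \frac{2 S \left(-4 + S\right)}{7}$ ($r{\left(S \right)} = \frac{\left(S + S\right) \left(S - 4\right)}{7} = \frac{2 S \left(S - 4\right)}{7} = \frac{2 S \left(-4 + S\right)}{7}$)
$r{\left(D \right)} h{\left(-6,B{\left(2,3 \right)} \right)} = \frac{2}{7} \left(-25\right) \left(-4 - 25\right) \left(-3\right) = \frac{2}{7} \left(-25\right) \left(-29\right) \left(-3\right) = \frac{1450}{7} \left(-3\right) = - \frac{4350}{7}$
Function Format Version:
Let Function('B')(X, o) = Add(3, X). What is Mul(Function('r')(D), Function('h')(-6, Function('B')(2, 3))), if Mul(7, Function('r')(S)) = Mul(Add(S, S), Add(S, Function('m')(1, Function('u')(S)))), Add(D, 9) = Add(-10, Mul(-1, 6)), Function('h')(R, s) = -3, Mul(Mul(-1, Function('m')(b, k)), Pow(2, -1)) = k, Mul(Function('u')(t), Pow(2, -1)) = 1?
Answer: Rational(-4350, 7) ≈ -621.43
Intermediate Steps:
Function('u')(t) = 2 (Function('u')(t) = Mul(2, 1) = 2)
Function('m')(b, k) = Mul(-2, k)
D = -25 (D = Add(-9, Add(-10, Mul(-1, 6))) = Add(-9, Add(-10, -6)) = Add(-9, -16) = -25)
Function('r')(S) = Mul(Rational(2, 7), S, Add(-4, S)) (Function('r')(S) = Mul(Rational(1, 7), Mul(Add(S, S), Add(S, Mul(-2, 2)))) = Mul(Rational(1, 7), Mul(Mul(2, S), Add(S, -4))) = Mul(Rational(1, 7), Mul(Mul(2, S), Add(-4, S))) = Mul(Rational(1, 7), Mul(2, S, Add(-4, S))) = Mul(Rational(2, 7), S, Add(-4, S)))
Mul(Function('r')(D), Function('h')(-6, Function('B')(2, 3))) = Mul(Mul(Rational(2, 7), -25, Add(-4, -25)), -3) = Mul(Mul(Rational(2, 7), -25, -29), -3) = Mul(Rational(1450, 7), -3) = Rational(-4350, 7)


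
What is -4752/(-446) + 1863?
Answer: 417825/223 ≈ 1873.7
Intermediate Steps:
-4752/(-446) + 1863 = -4752*(-1/446) + 1863 = 2376/223 + 1863 = 417825/223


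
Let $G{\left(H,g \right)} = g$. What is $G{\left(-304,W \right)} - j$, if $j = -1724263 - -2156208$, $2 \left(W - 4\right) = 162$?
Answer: $-431860$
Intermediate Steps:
$W = 85$ ($W = 4 + \frac{1}{2} \cdot 162 = 4 + 81 = 85$)
$j = 431945$ ($j = -1724263 + 2156208 = 431945$)
$G{\left(-304,W \right)} - j = 85 - 431945 = -431860$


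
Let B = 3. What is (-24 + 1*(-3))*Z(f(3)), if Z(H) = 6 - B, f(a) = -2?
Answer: -81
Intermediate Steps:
Z(H) = 3 (Z(H) = 6 - 1*3 = 6 - 3 = 3)
(-24 + 1*(-3))*Z(f(3)) = (-24 + 1*(-3))*3 = (-24 - 3)*3 = -27*3 = -81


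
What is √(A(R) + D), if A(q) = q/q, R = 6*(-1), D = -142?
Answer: I*√141 ≈ 11.874*I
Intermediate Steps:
R = -6
A(q) = 1
√(A(R) + D) = √(1 - 142) = √(-141) = I*√141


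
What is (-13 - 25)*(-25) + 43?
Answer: 993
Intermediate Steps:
(-13 - 25)*(-25) + 43 = -38*(-25) + 43 = 950 + 43 = 993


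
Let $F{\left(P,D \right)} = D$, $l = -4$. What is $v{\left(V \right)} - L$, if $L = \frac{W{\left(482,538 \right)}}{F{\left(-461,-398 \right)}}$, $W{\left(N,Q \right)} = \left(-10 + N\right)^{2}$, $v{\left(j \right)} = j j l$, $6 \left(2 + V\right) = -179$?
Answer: $- \frac{6257191}{1791} \approx -3493.7$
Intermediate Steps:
$V = - \frac{191}{6}$ ($V = -2 + \frac{1}{6} \left(-179\right) = -2 - \frac{179}{6} = - \frac{191}{6} \approx -31.833$)
$v{\left(j \right)} = - 4 j^{2}$ ($v{\left(j \right)} = j j \left(-4\right) = j^{2} \left(-4\right) = - 4 j^{2}$)
$L = - \frac{111392}{199}$ ($L = \frac{\left(-10 + 482\right)^{2}}{-398} = 472^{2} \left(- \frac{1}{398}\right) = 222784 \left(- \frac{1}{398}\right) = - \frac{111392}{199} \approx -559.76$)
$v{\left(V \right)} - L = - 4 \left(- \frac{191}{6}\right)^{2} - - \frac{111392}{199} = \left(-4\right) \frac{36481}{36} + \frac{111392}{199} = - \frac{36481}{9} + \frac{111392}{199} = - \frac{6257191}{1791}$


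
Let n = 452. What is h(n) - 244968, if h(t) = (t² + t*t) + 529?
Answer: 164169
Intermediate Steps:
h(t) = 529 + 2*t² (h(t) = (t² + t²) + 529 = 2*t² + 529 = 529 + 2*t²)
h(n) - 244968 = (529 + 2*452²) - 244968 = (529 + 2*204304) - 244968 = (529 + 408608) - 244968 = 409137 - 244968 = 164169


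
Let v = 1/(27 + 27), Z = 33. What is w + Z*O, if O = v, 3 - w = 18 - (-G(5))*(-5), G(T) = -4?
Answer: -619/18 ≈ -34.389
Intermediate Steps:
w = -35 (w = 3 - (18 - (-1*(-4))*(-5)) = 3 - (18 - 4*(-5)) = 3 - (18 - 1*(-20)) = 3 - (18 + 20) = 3 - 1*38 = 3 - 38 = -35)
v = 1/54 ≈ 0.018519
O = 1/54 ≈ 0.018519
w + Z*O = -35 + 33*(1/54) = -35 + 11/18 = -619/18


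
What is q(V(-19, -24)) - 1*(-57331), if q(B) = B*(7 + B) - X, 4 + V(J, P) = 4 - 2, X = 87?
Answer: 57234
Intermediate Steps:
V(J, P) = -2 (V(J, P) = -4 + (4 - 2) = -4 + 2 = -2)
q(B) = -87 + B*(7 + B) (q(B) = B*(7 + B) - 1*87 = B*(7 + B) - 87 = -87 + B*(7 + B))
q(V(-19, -24)) - 1*(-57331) = (-87 + (-2)² + 7*(-2)) - 1*(-57331) = (-87 + 4 - 14) + 57331 = -97 + 57331 = 57234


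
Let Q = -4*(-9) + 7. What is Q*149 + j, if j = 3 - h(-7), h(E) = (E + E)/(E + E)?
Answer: 6409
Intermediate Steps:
Q = 43 (Q = 36 + 7 = 43)
h(E) = 1 (h(E) = (2*E)/((2*E)) = (2*E)*(1/(2*E)) = 1)
j = 2 (j = 3 - 1*1 = 3 - 1 = 2)
Q*149 + j = 43*149 + 2 = 6407 + 2 = 6409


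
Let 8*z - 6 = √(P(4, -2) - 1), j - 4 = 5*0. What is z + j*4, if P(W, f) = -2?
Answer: 67/4 + I*√3/8 ≈ 16.75 + 0.21651*I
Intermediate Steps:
j = 4 (j = 4 + 5*0 = 4 + 0 = 4)
z = ¾ + I*√3/8 (z = ¾ + √(-2 - 1)/8 = ¾ + √(-3)/8 = ¾ + (I*√3)/8 = ¾ + I*√3/8 ≈ 0.75 + 0.21651*I)
z + j*4 = (¾ + I*√3/8) + 4*4 = (¾ + I*√3/8) + 16 = 67/4 + I*√3/8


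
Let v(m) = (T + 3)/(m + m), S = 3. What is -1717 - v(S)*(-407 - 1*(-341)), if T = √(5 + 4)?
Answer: -1651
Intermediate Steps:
T = 3 (T = √9 = 3)
v(m) = 3/m (v(m) = (3 + 3)/(m + m) = 6/((2*m)) = 6*(1/(2*m)) = 3/m)
-1717 - v(S)*(-407 - 1*(-341)) = -1717 - 3/3*(-407 - 1*(-341)) = -1717 - 3*(⅓)*(-407 + 341) = -1717 - (-66) = -1717 - 1*(-66) = -1717 + 66 = -1651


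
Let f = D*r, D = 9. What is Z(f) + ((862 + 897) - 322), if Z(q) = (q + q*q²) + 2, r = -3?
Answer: -18271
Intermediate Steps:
f = -27 (f = 9*(-3) = -27)
Z(q) = 2 + q + q³ (Z(q) = (q + q³) + 2 = 2 + q + q³)
Z(f) + ((862 + 897) - 322) = (2 - 27 + (-27)³) + ((862 + 897) - 322) = (2 - 27 - 19683) + (1759 - 322) = -19708 + 1437 = -18271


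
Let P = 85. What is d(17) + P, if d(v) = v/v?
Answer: 86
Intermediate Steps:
d(v) = 1
d(17) + P = 1 + 85 = 86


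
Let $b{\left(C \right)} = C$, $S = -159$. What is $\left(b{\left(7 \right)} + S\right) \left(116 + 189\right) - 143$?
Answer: $-46503$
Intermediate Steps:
$\left(b{\left(7 \right)} + S\right) \left(116 + 189\right) - 143 = \left(7 - 159\right) \left(116 + 189\right) - 143 = \left(-152\right) 305 - 143 = -46360 - 143 = -46503$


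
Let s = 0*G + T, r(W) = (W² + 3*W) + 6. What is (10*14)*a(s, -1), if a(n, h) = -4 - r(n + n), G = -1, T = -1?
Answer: -1120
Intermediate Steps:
r(W) = 6 + W² + 3*W
s = -1 (s = 0*(-1) - 1 = 0 - 1 = -1)
a(n, h) = -10 - 6*n - 4*n² (a(n, h) = -4 - (6 + (n + n)² + 3*(n + n)) = -4 - (6 + (2*n)² + 3*(2*n)) = -4 - (6 + 4*n² + 6*n) = -4 + (-6 - 6*n - 4*n²) = -10 - 6*n - 4*n²)
(10*14)*a(s, -1) = (10*14)*(-10 - 6*(-1) - 4*(-1)²) = 140*(-10 + 6 - 4*1) = 140*(-10 + 6 - 4) = 140*(-8) = -1120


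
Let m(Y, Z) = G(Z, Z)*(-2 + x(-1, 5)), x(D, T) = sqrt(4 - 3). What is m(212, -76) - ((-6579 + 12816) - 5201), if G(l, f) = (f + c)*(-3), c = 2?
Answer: -1258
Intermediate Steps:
x(D, T) = 1 (x(D, T) = sqrt(1) = 1)
G(l, f) = -6 - 3*f (G(l, f) = (f + 2)*(-3) = (2 + f)*(-3) = -6 - 3*f)
m(Y, Z) = 6 + 3*Z (m(Y, Z) = (-6 - 3*Z)*(-2 + 1) = (-6 - 3*Z)*(-1) = 6 + 3*Z)
m(212, -76) - ((-6579 + 12816) - 5201) = (6 + 3*(-76)) - ((-6579 + 12816) - 5201) = (6 - 228) - (6237 - 5201) = -222 - 1*1036 = -222 - 1036 = -1258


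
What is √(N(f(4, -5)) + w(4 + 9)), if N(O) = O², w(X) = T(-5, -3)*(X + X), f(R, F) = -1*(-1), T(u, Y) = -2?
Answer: I*√51 ≈ 7.1414*I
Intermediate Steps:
f(R, F) = 1
w(X) = -4*X (w(X) = -2*(X + X) = -4*X)
√(N(f(4, -5)) + w(4 + 9)) = √(1² - 4*(4 + 9)) = √(1 - 4*13) = √(1 - 52) = √(-51) = I*√51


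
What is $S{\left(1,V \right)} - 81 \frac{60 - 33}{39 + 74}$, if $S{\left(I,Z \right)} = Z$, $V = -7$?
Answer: $- \frac{2978}{113} \approx -26.354$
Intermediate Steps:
$S{\left(1,V \right)} - 81 \frac{60 - 33}{39 + 74} = -7 - 81 \frac{60 - 33}{39 + 74} = -7 - 81 \cdot \frac{27}{113} = -7 - 81 \cdot 27 \cdot \frac{1}{113} = -7 - \frac{2187}{113} = - \frac{2978}{113}$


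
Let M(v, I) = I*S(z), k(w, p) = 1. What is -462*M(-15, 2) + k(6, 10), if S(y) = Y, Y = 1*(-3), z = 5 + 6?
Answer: 2773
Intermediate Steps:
z = 11
Y = -3
S(y) = -3
M(v, I) = -3*I (M(v, I) = I*(-3) = -3*I)
-462*M(-15, 2) + k(6, 10) = -(-1386)*2 + 1 = -462*(-6) + 1 = 2772 + 1 = 2773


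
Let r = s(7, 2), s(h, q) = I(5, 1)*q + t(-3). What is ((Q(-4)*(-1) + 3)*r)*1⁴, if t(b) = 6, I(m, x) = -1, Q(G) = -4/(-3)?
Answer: 20/3 ≈ 6.6667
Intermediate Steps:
Q(G) = 4/3 (Q(G) = -4*(-⅓) = 4/3)
s(h, q) = 6 - q (s(h, q) = -q + 6 = 6 - q)
r = 4 (r = 6 - 1*2 = 6 - 2 = 4)
((Q(-4)*(-1) + 3)*r)*1⁴ = (((4/3)*(-1) + 3)*4)*1⁴ = ((-4/3 + 3)*4)*1 = ((5/3)*4)*1 = (20/3)*1 = 20/3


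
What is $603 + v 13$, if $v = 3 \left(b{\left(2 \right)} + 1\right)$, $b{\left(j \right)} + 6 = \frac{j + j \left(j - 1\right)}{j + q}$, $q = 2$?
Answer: $447$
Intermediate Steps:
$b{\left(j \right)} = -6 + \frac{j + j \left(-1 + j\right)}{2 + j}$ ($b{\left(j \right)} = -6 + \frac{j + j \left(j - 1\right)}{j + 2} = -6 + \frac{j + j \left(-1 + j\right)}{2 + j}$)
$v = -12$ ($v = 3 \left(\frac{-12 + 2^{2} - 12}{2 + 2} + 1\right) = 3 \left(\frac{-12 + 4 - 12}{4} + 1\right) = 3 \left(\frac{1}{4} \left(-20\right) + 1\right) = 3 \left(-5 + 1\right) = 3 \left(-4\right) = -12$)
$603 + v 13 = 603 - 156 = 447$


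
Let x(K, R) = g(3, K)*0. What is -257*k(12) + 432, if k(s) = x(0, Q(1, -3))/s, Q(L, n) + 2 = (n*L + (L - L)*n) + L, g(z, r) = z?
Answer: 432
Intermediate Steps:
Q(L, n) = -2 + L + L*n (Q(L, n) = -2 + ((n*L + (L - L)*n) + L) = -2 + ((L*n + 0*n) + L) = -2 + ((L*n + 0) + L) = -2 + (L*n + L) = -2 + (L + L*n) = -2 + L + L*n)
x(K, R) = 0 (x(K, R) = 3*0 = 0)
k(s) = 0 (k(s) = 0/s = 0)
-257*k(12) + 432 = -257*0 + 432 = 0 + 432 = 432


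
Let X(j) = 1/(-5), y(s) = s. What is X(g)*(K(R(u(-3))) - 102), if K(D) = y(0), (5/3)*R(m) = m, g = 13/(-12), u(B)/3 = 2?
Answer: 102/5 ≈ 20.400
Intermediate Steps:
u(B) = 6 (u(B) = 3*2 = 6)
g = -13/12 (g = 13*(-1/12) = -13/12 ≈ -1.0833)
R(m) = 3*m/5
K(D) = 0
X(j) = -⅕ (X(j) = 1*(-⅕) = -⅕)
X(g)*(K(R(u(-3))) - 102) = -(0 - 102)/5 = -⅕*(-102) = 102/5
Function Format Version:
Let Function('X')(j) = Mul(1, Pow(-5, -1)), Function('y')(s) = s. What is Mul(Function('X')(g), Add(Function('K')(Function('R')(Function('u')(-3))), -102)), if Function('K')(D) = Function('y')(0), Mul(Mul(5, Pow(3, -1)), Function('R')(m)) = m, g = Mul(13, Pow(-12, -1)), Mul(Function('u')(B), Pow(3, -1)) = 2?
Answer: Rational(102, 5) ≈ 20.400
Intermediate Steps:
Function('u')(B) = 6 (Function('u')(B) = Mul(3, 2) = 6)
g = Rational(-13, 12) (g = Mul(13, Rational(-1, 12)) = Rational(-13, 12) ≈ -1.0833)
Function('R')(m) = Mul(Rational(3, 5), m)
Function('K')(D) = 0
Function('X')(j) = Rational(-1, 5) (Function('X')(j) = Mul(1, Rational(-1, 5)) = Rational(-1, 5))
Mul(Function('X')(g), Add(Function('K')(Function('R')(Function('u')(-3))), -102)) = Mul(Rational(-1, 5), Add(0, -102)) = Mul(Rational(-1, 5), -102) = Rational(102, 5)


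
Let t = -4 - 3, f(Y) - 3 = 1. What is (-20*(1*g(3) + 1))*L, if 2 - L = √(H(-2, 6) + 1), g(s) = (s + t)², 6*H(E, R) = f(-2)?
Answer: -680 + 340*√15/3 ≈ -241.06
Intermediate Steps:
f(Y) = 4 (f(Y) = 3 + 1 = 4)
H(E, R) = ⅔ (H(E, R) = (⅙)*4 = ⅔)
t = -7
g(s) = (-7 + s)² (g(s) = (s - 7)² = (-7 + s)²)
L = 2 - √15/3 (L = 2 - √(⅔ + 1) = 2 - √(5/3) = 2 - √15/3 ≈ 0.70901)
(-20*(1*g(3) + 1))*L = (-20*(1*(-7 + 3)² + 1))*(2 - √15/3) = (-20*(1*(-4)² + 1))*(2 - √15/3) = (-20*(1*16 + 1))*(2 - √15/3) = (-20*(16 + 1))*(2 - √15/3) = (-20*17)*(2 - √15/3) = -340*(2 - √15/3) = -680 + 340*√15/3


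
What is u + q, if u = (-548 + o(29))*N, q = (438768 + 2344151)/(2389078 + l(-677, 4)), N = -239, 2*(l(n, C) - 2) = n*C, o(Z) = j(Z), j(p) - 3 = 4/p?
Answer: 9017182292365/69244054 ≈ 1.3022e+5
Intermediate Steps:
j(p) = 3 + 4/p
o(Z) = 3 + 4/Z
l(n, C) = 2 + C*n/2 (l(n, C) = 2 + (n*C)/2 = 2 + (C*n)/2 = 2 + C*n/2)
q = 2782919/2387726 (q = (438768 + 2344151)/(2389078 + (2 + (1/2)*4*(-677))) = 2782919/(2389078 + (2 - 1354)) = 2782919/(2389078 - 1352) = 2782919/2387726 ≈ 1.1655)
u = 3776439/29 (u = (-548 + (3 + 4/29))*(-239) = (-548 + 91/29)*(-239) = -15801/29*(-239) = 3776439/29 ≈ 1.3022e+5)
u + q = 3776439/29 + 2782919/2387726 = 9017182292365/69244054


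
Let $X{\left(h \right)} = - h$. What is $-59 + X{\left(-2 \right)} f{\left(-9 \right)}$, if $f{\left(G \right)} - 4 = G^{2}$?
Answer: $111$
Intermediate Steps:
$f{\left(G \right)} = 4 + G^{2}$
$-59 + X{\left(-2 \right)} f{\left(-9 \right)} = -59 + \left(-1\right) \left(-2\right) \left(4 + \left(-9\right)^{2}\right) = -59 + 2 \left(4 + 81\right) = -59 + 2 \cdot 85 = -59 + 170 = 111$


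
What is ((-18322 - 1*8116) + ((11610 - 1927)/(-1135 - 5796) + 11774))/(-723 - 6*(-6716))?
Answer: -101645867/274280463 ≈ -0.37059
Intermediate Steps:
((-18322 - 1*8116) + ((11610 - 1927)/(-1135 - 5796) + 11774))/(-723 - 6*(-6716)) = ((-18322 - 8116) + (9683/(-6931) + 11774))/(-723 + 40296) = (-26438 + (9683*(-1/6931) + 11774))/39573 = (-26438 + (-9683/6931 + 11774))*(1/39573) = (-26438 + 81595911/6931)*(1/39573) = -101645867/6931*1/39573 = -101645867/274280463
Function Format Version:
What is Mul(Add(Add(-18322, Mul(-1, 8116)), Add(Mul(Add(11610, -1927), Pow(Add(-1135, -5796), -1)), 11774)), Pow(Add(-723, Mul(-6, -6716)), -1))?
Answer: Rational(-101645867, 274280463) ≈ -0.37059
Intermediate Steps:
Mul(Add(Add(-18322, Mul(-1, 8116)), Add(Mul(Add(11610, -1927), Pow(Add(-1135, -5796), -1)), 11774)), Pow(Add(-723, Mul(-6, -6716)), -1)) = Mul(Add(Add(-18322, -8116), Add(Mul(9683, Pow(-6931, -1)), 11774)), Pow(Add(-723, 40296), -1)) = Mul(Add(-26438, Add(Mul(9683, Rational(-1, 6931)), 11774)), Pow(39573, -1)) = Mul(Add(-26438, Add(Rational(-9683, 6931), 11774)), Rational(1, 39573)) = Mul(Add(-26438, Rational(81595911, 6931)), Rational(1, 39573)) = Mul(Rational(-101645867, 6931), Rational(1, 39573)) = Rational(-101645867, 274280463)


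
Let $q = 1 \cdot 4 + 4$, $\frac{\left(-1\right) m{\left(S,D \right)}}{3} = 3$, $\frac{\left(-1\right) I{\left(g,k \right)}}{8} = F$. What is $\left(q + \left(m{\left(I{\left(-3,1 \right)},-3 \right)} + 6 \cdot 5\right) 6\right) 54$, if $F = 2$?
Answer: $7236$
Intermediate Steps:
$I{\left(g,k \right)} = -16$ ($I{\left(g,k \right)} = \left(-8\right) 2 = -16$)
$m{\left(S,D \right)} = -9$ ($m{\left(S,D \right)} = \left(-3\right) 3 = -9$)
$q = 8$ ($q = 4 + 4 = 8$)
$\left(q + \left(m{\left(I{\left(-3,1 \right)},-3 \right)} + 6 \cdot 5\right) 6\right) 54 = \left(8 + \left(-9 + 6 \cdot 5\right) 6\right) 54 = \left(8 + \left(-9 + 30\right) 6\right) 54 = \left(8 + 21 \cdot 6\right) 54 = \left(8 + 126\right) 54 = 134 \cdot 54 = 7236$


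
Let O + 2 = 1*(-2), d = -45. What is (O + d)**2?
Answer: 2401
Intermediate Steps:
O = -4 (O = -2 + 1*(-2) = -2 - 2 = -4)
(O + d)**2 = (-4 - 45)**2 = (-49)**2 = 2401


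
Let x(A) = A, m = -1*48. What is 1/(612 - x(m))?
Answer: 1/660 ≈ 0.0015152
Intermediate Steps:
m = -48
1/(612 - x(m)) = 1/(612 - 1*(-48)) = 1/(612 + 48) = 1/660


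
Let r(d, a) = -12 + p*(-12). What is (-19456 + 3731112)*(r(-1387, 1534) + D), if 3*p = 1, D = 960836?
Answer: 3566233317920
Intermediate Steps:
p = ⅓ (p = (⅓)*1 = ⅓ ≈ 0.33333)
r(d, a) = -16 (r(d, a) = -12 + (⅓)*(-12) = -12 - 4 = -16)
(-19456 + 3731112)*(r(-1387, 1534) + D) = (-19456 + 3731112)*(-16 + 960836) = 3711656*960820 = 3566233317920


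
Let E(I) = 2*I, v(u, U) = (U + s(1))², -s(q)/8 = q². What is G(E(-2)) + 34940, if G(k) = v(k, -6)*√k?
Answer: 34940 + 392*I ≈ 34940.0 + 392.0*I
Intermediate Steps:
s(q) = -8*q²
v(u, U) = (-8 + U)² (v(u, U) = (U - 8*1²)² = (U - 8*1)² = (U - 8)² = (-8 + U)²)
G(k) = 196*√k (G(k) = (-8 - 6)²*√k = (-14)²*√k = 196*√k)
G(E(-2)) + 34940 = 196*√(2*(-2)) + 34940 = 196*√(-4) + 34940 = 196*(2*I) + 34940 = 392*I + 34940 = 34940 + 392*I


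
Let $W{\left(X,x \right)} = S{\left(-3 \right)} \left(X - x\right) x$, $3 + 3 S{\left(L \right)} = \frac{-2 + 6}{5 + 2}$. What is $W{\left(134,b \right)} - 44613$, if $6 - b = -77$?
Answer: $- \frac{336278}{7} \approx -48040.0$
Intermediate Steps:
$b = 83$ ($b = 6 - -77 = 6 + 77 = 83$)
$S{\left(L \right)} = - \frac{17}{21}$ ($S{\left(L \right)} = -1 + \frac{\left(-2 + 6\right) \frac{1}{5 + 2}}{3} = -1 + \frac{4 \cdot \frac{1}{7}}{3} = -1 + \frac{1}{3} \cdot \frac{4}{7} = -1 + \frac{4}{21} = - \frac{17}{21}$)
$W{\left(X,x \right)} = x \left(- \frac{17 X}{21} + \frac{17 x}{21}\right)$ ($W{\left(X,x \right)} = - \frac{17 \left(X - x\right)}{21} x = \left(- \frac{17 X}{21} + \frac{17 x}{21}\right) x = x \left(- \frac{17 X}{21} + \frac{17 x}{21}\right)$)
$W{\left(134,b \right)} - 44613 = \frac{17}{21} \cdot 83 \left(83 - 134\right) - 44613 = \frac{17}{21} \cdot 83 \left(-51\right) - 44613 = - \frac{23987}{7} - 44613 = - \frac{336278}{7}$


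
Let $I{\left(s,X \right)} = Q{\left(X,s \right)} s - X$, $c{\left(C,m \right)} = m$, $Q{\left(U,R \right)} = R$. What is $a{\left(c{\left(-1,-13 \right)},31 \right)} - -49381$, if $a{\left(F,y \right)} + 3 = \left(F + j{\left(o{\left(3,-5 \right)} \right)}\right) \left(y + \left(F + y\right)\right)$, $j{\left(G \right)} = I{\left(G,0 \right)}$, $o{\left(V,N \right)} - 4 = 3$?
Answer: $51142$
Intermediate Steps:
$o{\left(V,N \right)} = 7$ ($o{\left(V,N \right)} = 4 + 3 = 7$)
$I{\left(s,X \right)} = s^{2} - X$ ($I{\left(s,X \right)} = s s - X = s^{2} - X$)
$j{\left(G \right)} = G^{2}$ ($j{\left(G \right)} = G^{2} - 0 = G^{2} + 0 = G^{2}$)
$a{\left(F,y \right)} = -3 + \left(49 + F\right) \left(F + 2 y\right)$ ($a{\left(F,y \right)} = -3 + \left(F + 7^{2}\right) \left(y + \left(F + y\right)\right) = -3 + \left(F + 49\right) \left(F + 2 y\right) = -3 + \left(49 + F\right) \left(F + 2 y\right)$)
$a{\left(c{\left(-1,-13 \right)},31 \right)} - -49381 = \left(-3 + \left(-13\right)^{2} + 49 \left(-13\right) + 98 \cdot 31 + 2 \left(-13\right) 31\right) - -49381 = \left(-3 + 169 - 637 + 3038 - 806\right) + 49381 = 1761 + 49381 = 51142$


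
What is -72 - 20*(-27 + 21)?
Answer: 48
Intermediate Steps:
-72 - 20*(-27 + 21) = -72 - 20*(-6) = -72 + 120 = 48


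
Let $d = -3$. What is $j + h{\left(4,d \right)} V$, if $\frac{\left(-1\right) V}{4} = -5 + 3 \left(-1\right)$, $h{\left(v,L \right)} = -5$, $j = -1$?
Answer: $-161$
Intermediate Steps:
$V = 32$ ($V = - 4 \left(-5 + 3 \left(-1\right)\right) = - 4 \left(-5 - 3\right) = \left(-4\right) \left(-8\right) = 32$)
$j + h{\left(4,d \right)} V = -1 - 160 = -161$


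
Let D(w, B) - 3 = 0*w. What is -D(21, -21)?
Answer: -3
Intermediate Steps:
D(w, B) = 3 (D(w, B) = 3 + 0*w = 3 + 0 = 3)
-D(21, -21) = -1*3 = -3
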